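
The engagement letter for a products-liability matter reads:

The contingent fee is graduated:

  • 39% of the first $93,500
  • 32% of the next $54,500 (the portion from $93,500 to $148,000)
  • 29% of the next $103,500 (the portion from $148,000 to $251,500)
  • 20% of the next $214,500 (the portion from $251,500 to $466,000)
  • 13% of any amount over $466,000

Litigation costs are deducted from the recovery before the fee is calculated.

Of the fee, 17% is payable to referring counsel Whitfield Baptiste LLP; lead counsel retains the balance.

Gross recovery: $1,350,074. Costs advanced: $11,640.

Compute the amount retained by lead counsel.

Fee base (net of costs): $1,350,074 − $11,640 = $1,338,434
First $93,500 at 39% = $36,465.00
Next $54,500 at 32% = $17,440.00
Next $103,500 at 29% = $30,015.00
Next $214,500 at 20% = $42,900.00
Remaining $872,434 at 13% = $113,416.42
Fee: $36,465.00 + $17,440.00 + $30,015.00 + $42,900.00 + $113,416.42 = $240,236.42
Referral share: 17% of $240,236.42 = $40,840.19; lead counsel retains $240,236.42 − $40,840.19 = $199,396.23.

$199,396.23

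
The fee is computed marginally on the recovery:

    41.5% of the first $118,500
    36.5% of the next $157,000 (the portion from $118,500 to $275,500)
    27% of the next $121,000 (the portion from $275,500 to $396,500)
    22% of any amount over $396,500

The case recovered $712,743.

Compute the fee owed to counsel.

First $118,500 at 41.5% = $49,177.50
Next $157,000 at 36.5% = $57,305.00
Next $121,000 at 27% = $32,670.00
Remaining $316,243 at 22% = $69,573.46
Fee: $49,177.50 + $57,305.00 + $32,670.00 + $69,573.46 = $208,725.96

$208,725.96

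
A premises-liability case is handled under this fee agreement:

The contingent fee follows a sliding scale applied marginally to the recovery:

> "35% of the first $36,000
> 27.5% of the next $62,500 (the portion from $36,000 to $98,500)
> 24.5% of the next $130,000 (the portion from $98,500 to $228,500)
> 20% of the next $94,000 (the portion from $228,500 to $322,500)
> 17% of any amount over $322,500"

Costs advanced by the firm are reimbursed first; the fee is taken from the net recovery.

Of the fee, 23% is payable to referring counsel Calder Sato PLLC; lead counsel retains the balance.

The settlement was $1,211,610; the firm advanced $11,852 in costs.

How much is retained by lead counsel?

$176,769.95

Fee base (net of costs): $1,211,610 − $11,852 = $1,199,758
First $36,000 at 35% = $12,600.00
Next $62,500 at 27.5% = $17,187.50
Next $130,000 at 24.5% = $31,850.00
Next $94,000 at 20% = $18,800.00
Remaining $877,258 at 17% = $149,133.86
Fee: $12,600.00 + $17,187.50 + $31,850.00 + $18,800.00 + $149,133.86 = $229,571.36
Referral share: 23% of $229,571.36 = $52,801.41; lead counsel retains $229,571.36 − $52,801.41 = $176,769.95.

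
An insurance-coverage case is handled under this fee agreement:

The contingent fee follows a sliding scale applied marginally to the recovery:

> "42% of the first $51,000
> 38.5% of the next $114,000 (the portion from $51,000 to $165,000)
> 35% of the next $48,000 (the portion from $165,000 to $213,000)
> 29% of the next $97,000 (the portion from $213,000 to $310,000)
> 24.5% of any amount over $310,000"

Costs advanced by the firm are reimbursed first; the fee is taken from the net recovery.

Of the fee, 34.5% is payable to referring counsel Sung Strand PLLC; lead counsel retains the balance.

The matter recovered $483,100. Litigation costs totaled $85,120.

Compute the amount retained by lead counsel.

$86,325.79

Fee base (net of costs): $483,100 − $85,120 = $397,980
First $51,000 at 42% = $21,420.00
Next $114,000 at 38.5% = $43,890.00
Next $48,000 at 35% = $16,800.00
Next $97,000 at 29% = $28,130.00
Remaining $87,980 at 24.5% = $21,555.10
Fee: $21,420.00 + $43,890.00 + $16,800.00 + $28,130.00 + $21,555.10 = $131,795.10
Referral share: 34.5% of $131,795.10 = $45,469.31; lead counsel retains $131,795.10 − $45,469.31 = $86,325.79.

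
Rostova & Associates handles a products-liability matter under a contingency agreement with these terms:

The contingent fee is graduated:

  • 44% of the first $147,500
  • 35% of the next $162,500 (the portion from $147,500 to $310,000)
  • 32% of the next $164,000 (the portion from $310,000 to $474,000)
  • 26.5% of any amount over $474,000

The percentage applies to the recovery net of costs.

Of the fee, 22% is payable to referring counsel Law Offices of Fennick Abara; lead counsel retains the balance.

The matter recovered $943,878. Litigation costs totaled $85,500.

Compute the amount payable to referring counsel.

Fee base (net of costs): $943,878 − $85,500 = $858,378
First $147,500 at 44% = $64,900.00
Next $162,500 at 35% = $56,875.00
Next $164,000 at 32% = $52,480.00
Remaining $384,378 at 26.5% = $101,860.17
Fee: $64,900.00 + $56,875.00 + $52,480.00 + $101,860.17 = $276,115.17
Referral share: 22% of $276,115.17 = $60,745.34; lead counsel retains $276,115.17 − $60,745.34 = $215,369.83.

$60,745.34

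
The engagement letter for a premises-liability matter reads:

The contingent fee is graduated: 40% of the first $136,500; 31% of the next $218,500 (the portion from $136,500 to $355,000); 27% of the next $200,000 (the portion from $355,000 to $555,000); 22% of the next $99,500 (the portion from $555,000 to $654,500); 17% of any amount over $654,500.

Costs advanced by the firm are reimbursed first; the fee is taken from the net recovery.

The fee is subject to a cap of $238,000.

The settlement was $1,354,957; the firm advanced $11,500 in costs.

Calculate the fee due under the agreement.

Fee base (net of costs): $1,354,957 − $11,500 = $1,343,457
First $136,500 at 40% = $54,600.00
Next $218,500 at 31% = $67,735.00
Next $200,000 at 27% = $54,000.00
Next $99,500 at 22% = $21,890.00
Remaining $688,957 at 17% = $117,122.69
Fee: $54,600.00 + $67,735.00 + $54,000.00 + $21,890.00 + $117,122.69 = $315,347.69
$315,347.69 exceeds the $238,000 cap, so the fee is capped at $238,000.00.

$238,000.00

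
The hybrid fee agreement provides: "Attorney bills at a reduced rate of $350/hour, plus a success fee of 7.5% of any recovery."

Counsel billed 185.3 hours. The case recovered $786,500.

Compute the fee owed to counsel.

Hourly: 185.3 × $350 = $64,855.00
Success fee: 7.5% of $786,500 = $58,987.50
Total: $64,855.00 + $58,987.50 = $123,842.50

$123,842.50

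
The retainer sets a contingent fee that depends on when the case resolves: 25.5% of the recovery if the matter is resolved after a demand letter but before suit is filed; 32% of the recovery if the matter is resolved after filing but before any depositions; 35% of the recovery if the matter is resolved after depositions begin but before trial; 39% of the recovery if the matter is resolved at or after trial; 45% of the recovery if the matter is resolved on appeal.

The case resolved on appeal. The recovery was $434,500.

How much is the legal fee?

The matter resolved on appeal, so the 45% rate applies.
$434,500 × 45% = $195,525.00

$195,525.00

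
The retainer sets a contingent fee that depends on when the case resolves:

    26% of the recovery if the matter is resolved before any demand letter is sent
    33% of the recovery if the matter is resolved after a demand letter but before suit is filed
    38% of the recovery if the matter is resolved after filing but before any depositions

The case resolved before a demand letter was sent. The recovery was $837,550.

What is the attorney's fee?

The matter resolved before a demand letter was sent, so the 26% rate applies.
$837,550 × 26% = $217,763.00

$217,763.00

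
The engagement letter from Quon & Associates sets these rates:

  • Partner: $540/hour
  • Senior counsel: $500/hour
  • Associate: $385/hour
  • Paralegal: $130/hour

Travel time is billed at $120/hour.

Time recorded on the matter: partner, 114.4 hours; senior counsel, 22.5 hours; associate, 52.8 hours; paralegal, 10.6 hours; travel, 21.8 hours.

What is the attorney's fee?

$97,348.00

Partner: 114.4 × $540 = $61,776.00
Senior counsel: 22.5 × $500 = $11,250.00
Associate: 52.8 × $385 = $20,328.00
Paralegal: 10.6 × $130 = $1,378.00
Subtotal: $61,776.00 + $11,250.00 + $20,328.00 + $1,378.00 = $94,732.00
Travel: 21.8 × $120 = $2,616.00
Total: $94,732.00 + $2,616.00 = $97,348.00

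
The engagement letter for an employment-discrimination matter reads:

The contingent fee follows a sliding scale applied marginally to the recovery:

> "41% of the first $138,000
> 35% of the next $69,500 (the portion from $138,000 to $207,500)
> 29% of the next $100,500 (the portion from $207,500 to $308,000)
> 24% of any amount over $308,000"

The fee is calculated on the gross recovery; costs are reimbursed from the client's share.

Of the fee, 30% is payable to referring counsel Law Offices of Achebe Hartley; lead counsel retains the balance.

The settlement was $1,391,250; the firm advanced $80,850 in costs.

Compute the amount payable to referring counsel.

$111,009.00

Fee base is the gross recovery, $1,391,250; costs are reimbursed separately.
First $138,000 at 41% = $56,580.00
Next $69,500 at 35% = $24,325.00
Next $100,500 at 29% = $29,145.00
Remaining $1,083,250 at 24% = $259,980.00
Fee: $56,580.00 + $24,325.00 + $29,145.00 + $259,980.00 = $370,030.00
Referral share: 30% of $370,030.00 = $111,009.00; lead counsel retains $370,030.00 − $111,009.00 = $259,021.00.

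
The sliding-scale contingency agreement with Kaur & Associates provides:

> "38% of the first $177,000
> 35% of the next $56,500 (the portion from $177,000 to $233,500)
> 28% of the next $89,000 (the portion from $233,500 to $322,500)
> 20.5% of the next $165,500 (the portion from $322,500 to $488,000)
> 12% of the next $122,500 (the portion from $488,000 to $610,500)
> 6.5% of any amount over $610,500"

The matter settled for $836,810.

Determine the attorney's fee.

First $177,000 at 38% = $67,260.00
Next $56,500 at 35% = $19,775.00
Next $89,000 at 28% = $24,920.00
Next $165,500 at 20.5% = $33,927.50
Next $122,500 at 12% = $14,700.00
Remaining $226,310 at 6.5% = $14,710.15
Fee: $67,260.00 + $19,775.00 + $24,920.00 + $33,927.50 + $14,700.00 + $14,710.15 = $175,292.65

$175,292.65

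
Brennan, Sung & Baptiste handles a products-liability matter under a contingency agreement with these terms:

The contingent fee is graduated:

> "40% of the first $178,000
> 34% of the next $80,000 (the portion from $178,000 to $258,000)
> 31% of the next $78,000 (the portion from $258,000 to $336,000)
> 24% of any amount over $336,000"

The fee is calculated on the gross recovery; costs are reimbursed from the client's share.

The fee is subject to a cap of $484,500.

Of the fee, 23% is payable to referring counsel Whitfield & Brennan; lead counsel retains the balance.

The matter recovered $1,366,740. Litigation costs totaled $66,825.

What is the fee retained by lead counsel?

Fee base is the gross recovery, $1,366,740; costs are reimbursed separately.
First $178,000 at 40% = $71,200.00
Next $80,000 at 34% = $27,200.00
Next $78,000 at 31% = $24,180.00
Remaining $1,030,740 at 24% = $247,377.60
Fee: $71,200.00 + $27,200.00 + $24,180.00 + $247,377.60 = $369,957.60
$369,957.60 is under the $484,500 cap.
Referral share: 23% of $369,957.60 = $85,090.25; lead counsel retains $369,957.60 − $85,090.25 = $284,867.35.

$284,867.35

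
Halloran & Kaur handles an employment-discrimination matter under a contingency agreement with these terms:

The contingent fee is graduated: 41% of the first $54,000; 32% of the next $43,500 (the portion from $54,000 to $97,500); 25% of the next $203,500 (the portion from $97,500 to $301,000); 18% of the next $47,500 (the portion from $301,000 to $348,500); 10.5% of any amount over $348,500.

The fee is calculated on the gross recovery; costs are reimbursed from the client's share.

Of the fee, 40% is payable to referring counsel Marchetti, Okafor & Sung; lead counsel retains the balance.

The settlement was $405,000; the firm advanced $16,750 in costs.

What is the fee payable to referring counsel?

Fee base is the gross recovery, $405,000; costs are reimbursed separately.
First $54,000 at 41% = $22,140.00
Next $43,500 at 32% = $13,920.00
Next $203,500 at 25% = $50,875.00
Next $47,500 at 18% = $8,550.00
Remaining $56,500 at 10.5% = $5,932.50
Fee: $22,140.00 + $13,920.00 + $50,875.00 + $8,550.00 + $5,932.50 = $101,417.50
Referral share: 40% of $101,417.50 = $40,567.00; lead counsel retains $101,417.50 − $40,567.00 = $60,850.50.

$40,567.00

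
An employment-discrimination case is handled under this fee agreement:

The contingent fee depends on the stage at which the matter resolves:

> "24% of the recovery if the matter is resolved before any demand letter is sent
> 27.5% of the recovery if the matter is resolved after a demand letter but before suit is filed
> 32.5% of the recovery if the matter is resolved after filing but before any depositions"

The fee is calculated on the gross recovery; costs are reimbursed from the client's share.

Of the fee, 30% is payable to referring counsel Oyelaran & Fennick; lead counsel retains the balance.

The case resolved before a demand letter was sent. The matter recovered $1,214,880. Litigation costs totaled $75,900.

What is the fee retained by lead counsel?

$204,099.84

Fee base is the gross recovery, $1,214,880; costs are reimbursed separately.
The matter resolved before a demand letter was sent, so the 24% rate applies.
$1,214,880 × 24% = $291,571.20
Referral share: 30% of $291,571.20 = $87,471.36; lead counsel retains $291,571.20 − $87,471.36 = $204,099.84.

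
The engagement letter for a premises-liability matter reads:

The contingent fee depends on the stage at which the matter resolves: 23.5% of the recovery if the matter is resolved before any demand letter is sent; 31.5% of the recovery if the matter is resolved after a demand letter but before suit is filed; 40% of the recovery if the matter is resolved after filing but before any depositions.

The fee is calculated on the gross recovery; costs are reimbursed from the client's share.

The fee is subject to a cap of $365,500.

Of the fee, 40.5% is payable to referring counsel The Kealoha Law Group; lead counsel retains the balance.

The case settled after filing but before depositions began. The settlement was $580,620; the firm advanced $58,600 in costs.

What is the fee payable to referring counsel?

Fee base is the gross recovery, $580,620; costs are reimbursed separately.
The matter settled after filing but before depositions began, so the 40% rate applies.
$580,620 × 40% = $232,248.00
$232,248.00 is under the $365,500 cap.
Referral share: 40.5% of $232,248.00 = $94,060.44; lead counsel retains $232,248.00 − $94,060.44 = $138,187.56.

$94,060.44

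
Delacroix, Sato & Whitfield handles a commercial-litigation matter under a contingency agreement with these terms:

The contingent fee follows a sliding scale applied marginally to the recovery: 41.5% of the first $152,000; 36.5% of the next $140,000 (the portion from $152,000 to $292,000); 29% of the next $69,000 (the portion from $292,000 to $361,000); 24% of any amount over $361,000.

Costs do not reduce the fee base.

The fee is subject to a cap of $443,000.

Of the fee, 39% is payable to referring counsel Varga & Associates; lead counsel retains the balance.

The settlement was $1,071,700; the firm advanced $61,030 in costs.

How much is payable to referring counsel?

$118,855.62

Fee base is the gross recovery, $1,071,700; costs are reimbursed separately.
First $152,000 at 41.5% = $63,080.00
Next $140,000 at 36.5% = $51,100.00
Next $69,000 at 29% = $20,010.00
Remaining $710,700 at 24% = $170,568.00
Fee: $63,080.00 + $51,100.00 + $20,010.00 + $170,568.00 = $304,758.00
$304,758.00 is under the $443,000 cap.
Referral share: 39% of $304,758.00 = $118,855.62; lead counsel retains $304,758.00 − $118,855.62 = $185,902.38.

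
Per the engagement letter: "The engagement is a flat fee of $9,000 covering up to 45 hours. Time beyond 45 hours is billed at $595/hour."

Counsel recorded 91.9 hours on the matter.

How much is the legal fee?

Flat fee: $9,000.00
Excess hours: 91.9 − 45 = 46.9
Overrun: 46.9 × $595 = $27,905.50
Total: $9,000.00 + $27,905.50 = $36,905.50

$36,905.50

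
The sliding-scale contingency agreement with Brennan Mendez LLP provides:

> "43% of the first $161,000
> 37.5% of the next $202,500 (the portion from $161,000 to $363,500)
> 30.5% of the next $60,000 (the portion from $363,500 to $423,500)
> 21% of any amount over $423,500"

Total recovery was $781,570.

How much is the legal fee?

First $161,000 at 43% = $69,230.00
Next $202,500 at 37.5% = $75,937.50
Next $60,000 at 30.5% = $18,300.00
Remaining $358,070 at 21% = $75,194.70
Fee: $69,230.00 + $75,937.50 + $18,300.00 + $75,194.70 = $238,662.20

$238,662.20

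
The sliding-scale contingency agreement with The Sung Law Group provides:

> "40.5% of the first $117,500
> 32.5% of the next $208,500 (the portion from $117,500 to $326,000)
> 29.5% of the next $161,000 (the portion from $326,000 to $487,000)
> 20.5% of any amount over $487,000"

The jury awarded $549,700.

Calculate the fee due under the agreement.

$175,698.50

First $117,500 at 40.5% = $47,587.50
Next $208,500 at 32.5% = $67,762.50
Next $161,000 at 29.5% = $47,495.00
Remaining $62,700 at 20.5% = $12,853.50
Fee: $47,587.50 + $67,762.50 + $47,495.00 + $12,853.50 = $175,698.50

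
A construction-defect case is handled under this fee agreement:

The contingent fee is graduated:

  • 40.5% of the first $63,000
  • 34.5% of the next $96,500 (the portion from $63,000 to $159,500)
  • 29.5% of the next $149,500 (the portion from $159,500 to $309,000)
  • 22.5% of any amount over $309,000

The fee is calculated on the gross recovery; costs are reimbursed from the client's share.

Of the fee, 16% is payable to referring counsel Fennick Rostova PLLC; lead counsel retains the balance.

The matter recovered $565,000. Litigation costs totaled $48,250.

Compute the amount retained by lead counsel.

Fee base is the gross recovery, $565,000; costs are reimbursed separately.
First $63,000 at 40.5% = $25,515.00
Next $96,500 at 34.5% = $33,292.50
Next $149,500 at 29.5% = $44,102.50
Remaining $256,000 at 22.5% = $57,600.00
Fee: $25,515.00 + $33,292.50 + $44,102.50 + $57,600.00 = $160,510.00
Referral share: 16% of $160,510.00 = $25,681.60; lead counsel retains $160,510.00 − $25,681.60 = $134,828.40.

$134,828.40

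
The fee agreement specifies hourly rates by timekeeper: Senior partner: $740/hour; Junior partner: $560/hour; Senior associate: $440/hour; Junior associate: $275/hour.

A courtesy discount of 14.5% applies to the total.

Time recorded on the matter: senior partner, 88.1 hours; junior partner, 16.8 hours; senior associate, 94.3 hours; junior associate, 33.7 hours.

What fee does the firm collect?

$107,184.08

Senior partner: 88.1 × $740 = $65,194.00
Junior partner: 16.8 × $560 = $9,408.00
Senior associate: 94.3 × $440 = $41,492.00
Junior associate: 33.7 × $275 = $9,267.50
Subtotal: $125,361.50
Less 14.5% discount: −$18,177.42
Total: $125,361.50 − $18,177.42 = $107,184.08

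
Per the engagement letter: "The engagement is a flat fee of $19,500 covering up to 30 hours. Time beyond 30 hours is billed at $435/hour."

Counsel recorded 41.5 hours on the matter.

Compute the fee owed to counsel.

$24,502.50

Flat fee: $19,500.00
Excess hours: 41.5 − 30 = 11.5
Overrun: 11.5 × $435 = $5,002.50
Total: $19,500.00 + $5,002.50 = $24,502.50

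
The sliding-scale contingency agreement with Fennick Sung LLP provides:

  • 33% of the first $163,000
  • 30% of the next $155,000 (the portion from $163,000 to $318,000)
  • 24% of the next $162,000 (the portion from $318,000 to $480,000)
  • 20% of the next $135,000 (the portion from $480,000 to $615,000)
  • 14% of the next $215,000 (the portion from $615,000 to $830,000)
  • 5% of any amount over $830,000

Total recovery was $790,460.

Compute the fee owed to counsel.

First $163,000 at 33% = $53,790.00
Next $155,000 at 30% = $46,500.00
Next $162,000 at 24% = $38,880.00
Next $135,000 at 20% = $27,000.00
Remaining $175,460 at 14% = $24,564.40
Fee: $53,790.00 + $46,500.00 + $38,880.00 + $27,000.00 + $24,564.40 = $190,734.40

$190,734.40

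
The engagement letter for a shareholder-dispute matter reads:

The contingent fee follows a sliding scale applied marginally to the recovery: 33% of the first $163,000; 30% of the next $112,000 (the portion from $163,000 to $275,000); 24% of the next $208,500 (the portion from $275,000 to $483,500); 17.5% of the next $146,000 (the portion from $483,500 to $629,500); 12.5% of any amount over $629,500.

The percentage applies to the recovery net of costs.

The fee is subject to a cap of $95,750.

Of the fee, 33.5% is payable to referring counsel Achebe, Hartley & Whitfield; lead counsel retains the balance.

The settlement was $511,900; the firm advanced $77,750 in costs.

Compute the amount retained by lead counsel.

$63,673.75

Fee base (net of costs): $511,900 − $77,750 = $434,150
First $163,000 at 33% = $53,790.00
Next $112,000 at 30% = $33,600.00
Remaining $159,150 at 24% = $38,196.00
Fee: $53,790.00 + $33,600.00 + $38,196.00 = $125,586.00
$125,586.00 exceeds the $95,750 cap, so the fee is capped at $95,750.00.
Referral share: 33.5% of $95,750.00 = $32,076.25; lead counsel retains $95,750.00 − $32,076.25 = $63,673.75.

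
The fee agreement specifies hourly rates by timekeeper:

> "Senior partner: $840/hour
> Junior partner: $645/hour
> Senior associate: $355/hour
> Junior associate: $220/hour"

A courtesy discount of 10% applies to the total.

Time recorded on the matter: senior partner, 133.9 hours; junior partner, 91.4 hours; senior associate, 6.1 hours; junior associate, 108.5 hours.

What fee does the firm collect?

$177,718.05

Senior partner: 133.9 × $840 = $112,476.00
Junior partner: 91.4 × $645 = $58,953.00
Senior associate: 6.1 × $355 = $2,165.50
Junior associate: 108.5 × $220 = $23,870.00
Subtotal: $197,464.50
Less 10% discount: −$19,746.45
Total: $197,464.50 − $19,746.45 = $177,718.05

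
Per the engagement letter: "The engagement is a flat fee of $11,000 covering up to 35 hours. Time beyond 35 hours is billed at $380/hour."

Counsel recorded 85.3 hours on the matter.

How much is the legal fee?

$30,114.00

Flat fee: $11,000.00
Excess hours: 85.3 − 35 = 50.3
Overrun: 50.3 × $380 = $19,114.00
Total: $11,000.00 + $19,114.00 = $30,114.00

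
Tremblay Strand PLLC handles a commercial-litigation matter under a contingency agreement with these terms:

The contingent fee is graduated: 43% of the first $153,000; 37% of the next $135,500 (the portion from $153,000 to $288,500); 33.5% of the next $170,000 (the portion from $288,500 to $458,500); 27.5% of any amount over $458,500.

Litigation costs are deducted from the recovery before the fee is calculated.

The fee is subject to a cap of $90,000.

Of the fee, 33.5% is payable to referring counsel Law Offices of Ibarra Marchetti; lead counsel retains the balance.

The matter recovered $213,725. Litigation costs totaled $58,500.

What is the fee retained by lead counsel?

Fee base (net of costs): $213,725 − $58,500 = $155,225
First $153,000 at 43% = $65,790.00
Remaining $2,225 at 37% = $823.25
Fee: $65,790.00 + $823.25 = $66,613.25
$66,613.25 is under the $90,000 cap.
Referral share: 33.5% of $66,613.25 = $22,315.44; lead counsel retains $66,613.25 − $22,315.44 = $44,297.81.

$44,297.81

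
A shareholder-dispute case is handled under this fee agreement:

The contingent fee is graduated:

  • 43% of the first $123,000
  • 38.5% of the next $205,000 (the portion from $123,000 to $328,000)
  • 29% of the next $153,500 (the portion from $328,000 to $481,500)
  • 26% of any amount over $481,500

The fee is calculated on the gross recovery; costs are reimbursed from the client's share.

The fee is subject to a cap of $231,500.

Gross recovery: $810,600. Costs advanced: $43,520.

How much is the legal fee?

Fee base is the gross recovery, $810,600; costs are reimbursed separately.
First $123,000 at 43% = $52,890.00
Next $205,000 at 38.5% = $78,925.00
Next $153,500 at 29% = $44,515.00
Remaining $329,100 at 26% = $85,566.00
Fee: $52,890.00 + $78,925.00 + $44,515.00 + $85,566.00 = $261,896.00
$261,896.00 exceeds the $231,500 cap, so the fee is capped at $231,500.00.

$231,500.00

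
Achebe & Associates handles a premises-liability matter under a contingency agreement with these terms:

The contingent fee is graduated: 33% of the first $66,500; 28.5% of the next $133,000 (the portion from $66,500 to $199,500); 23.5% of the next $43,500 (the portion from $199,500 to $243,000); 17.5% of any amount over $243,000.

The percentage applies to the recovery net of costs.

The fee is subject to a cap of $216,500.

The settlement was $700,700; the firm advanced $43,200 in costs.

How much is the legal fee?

Fee base (net of costs): $700,700 − $43,200 = $657,500
First $66,500 at 33% = $21,945.00
Next $133,000 at 28.5% = $37,905.00
Next $43,500 at 23.5% = $10,222.50
Remaining $414,500 at 17.5% = $72,537.50
Fee: $21,945.00 + $37,905.00 + $10,222.50 + $72,537.50 = $142,610.00
$142,610.00 is under the $216,500 cap.

$142,610.00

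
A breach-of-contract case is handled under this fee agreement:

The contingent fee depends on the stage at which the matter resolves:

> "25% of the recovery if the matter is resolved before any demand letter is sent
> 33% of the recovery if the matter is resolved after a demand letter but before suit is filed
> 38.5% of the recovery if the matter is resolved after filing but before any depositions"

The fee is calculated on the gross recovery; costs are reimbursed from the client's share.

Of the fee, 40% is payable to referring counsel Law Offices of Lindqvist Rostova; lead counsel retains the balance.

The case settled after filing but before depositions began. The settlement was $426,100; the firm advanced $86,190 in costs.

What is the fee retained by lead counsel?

Fee base is the gross recovery, $426,100; costs are reimbursed separately.
The matter settled after filing but before depositions began, so the 38.5% rate applies.
$426,100 × 38.5% = $164,048.50
Referral share: 40% of $164,048.50 = $65,619.40; lead counsel retains $164,048.50 − $65,619.40 = $98,429.10.

$98,429.10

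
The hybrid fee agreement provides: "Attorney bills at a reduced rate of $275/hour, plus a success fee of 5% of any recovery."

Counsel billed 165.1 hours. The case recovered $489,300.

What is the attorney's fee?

Hourly: 165.1 × $275 = $45,402.50
Success fee: 5% of $489,300 = $24,465.00
Total: $45,402.50 + $24,465.00 = $69,867.50

$69,867.50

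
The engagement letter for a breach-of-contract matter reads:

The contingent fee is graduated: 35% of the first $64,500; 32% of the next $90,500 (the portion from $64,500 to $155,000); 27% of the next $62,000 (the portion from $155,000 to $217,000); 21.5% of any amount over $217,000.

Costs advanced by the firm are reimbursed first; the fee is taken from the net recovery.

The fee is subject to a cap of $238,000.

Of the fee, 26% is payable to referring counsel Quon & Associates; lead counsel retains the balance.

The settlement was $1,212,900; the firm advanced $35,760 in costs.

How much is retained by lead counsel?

Fee base (net of costs): $1,212,900 − $35,760 = $1,177,140
First $64,500 at 35% = $22,575.00
Next $90,500 at 32% = $28,960.00
Next $62,000 at 27% = $16,740.00
Remaining $960,140 at 21.5% = $206,430.10
Fee: $22,575.00 + $28,960.00 + $16,740.00 + $206,430.10 = $274,705.10
$274,705.10 exceeds the $238,000 cap, so the fee is capped at $238,000.00.
Referral share: 26% of $238,000.00 = $61,880.00; lead counsel retains $238,000.00 − $61,880.00 = $176,120.00.

$176,120.00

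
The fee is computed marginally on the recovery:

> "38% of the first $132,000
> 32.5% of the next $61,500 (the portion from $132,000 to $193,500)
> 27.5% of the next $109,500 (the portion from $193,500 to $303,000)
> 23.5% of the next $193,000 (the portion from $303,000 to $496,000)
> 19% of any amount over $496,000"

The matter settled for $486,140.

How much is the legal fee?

First $132,000 at 38% = $50,160.00
Next $61,500 at 32.5% = $19,987.50
Next $109,500 at 27.5% = $30,112.50
Remaining $183,140 at 23.5% = $43,037.90
Fee: $50,160.00 + $19,987.50 + $30,112.50 + $43,037.90 = $143,297.90

$143,297.90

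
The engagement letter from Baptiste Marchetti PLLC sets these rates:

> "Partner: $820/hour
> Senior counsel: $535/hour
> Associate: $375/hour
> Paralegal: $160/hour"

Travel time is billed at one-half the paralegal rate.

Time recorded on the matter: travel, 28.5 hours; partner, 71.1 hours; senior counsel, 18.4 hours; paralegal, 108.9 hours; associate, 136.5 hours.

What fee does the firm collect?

$139,037.50

Partner: 71.1 × $820 = $58,302.00
Senior counsel: 18.4 × $535 = $9,844.00
Associate: 136.5 × $375 = $51,187.50
Paralegal: 108.9 × $160 = $17,424.00
Subtotal: $58,302.00 + $9,844.00 + $51,187.50 + $17,424.00 = $136,757.50
Travel: 28.5 × ($160 ÷ 2) = 28.5 × $80.00 = $2,280.00
Total: $136,757.50 + $2,280.00 = $139,037.50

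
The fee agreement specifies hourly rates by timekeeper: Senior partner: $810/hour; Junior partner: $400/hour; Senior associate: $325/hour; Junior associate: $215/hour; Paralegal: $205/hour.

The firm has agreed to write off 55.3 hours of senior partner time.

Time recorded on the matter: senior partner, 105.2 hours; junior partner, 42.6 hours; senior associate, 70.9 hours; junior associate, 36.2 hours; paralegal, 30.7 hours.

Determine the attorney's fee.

Senior partner: 105.2 × $810 = $85,212.00
Junior partner: 42.6 × $400 = $17,040.00
Senior associate: 70.9 × $325 = $23,042.50
Junior associate: 36.2 × $215 = $7,783.00
Paralegal: 30.7 × $205 = $6,293.50
Subtotal: $139,371.00
Write-off: 55.3 × $810 = $44,793.00
Total: $139,371.00 − $44,793.00 = $94,578.00

$94,578.00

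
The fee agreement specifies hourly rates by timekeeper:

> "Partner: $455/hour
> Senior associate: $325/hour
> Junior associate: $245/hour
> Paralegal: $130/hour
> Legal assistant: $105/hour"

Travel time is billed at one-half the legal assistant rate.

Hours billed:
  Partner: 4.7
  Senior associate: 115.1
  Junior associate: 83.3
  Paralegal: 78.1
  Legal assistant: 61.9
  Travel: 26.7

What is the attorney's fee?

$78,008.75

Partner: 4.7 × $455 = $2,138.50
Senior associate: 115.1 × $325 = $37,407.50
Junior associate: 83.3 × $245 = $20,408.50
Paralegal: 78.1 × $130 = $10,153.00
Legal assistant: 61.9 × $105 = $6,499.50
Subtotal: $2,138.50 + $37,407.50 + $20,408.50 + $10,153.00 + $6,499.50 = $76,607.00
Travel: 26.7 × ($105 ÷ 2) = 26.7 × $52.50 = $1,401.75
Total: $76,607.00 + $1,401.75 = $78,008.75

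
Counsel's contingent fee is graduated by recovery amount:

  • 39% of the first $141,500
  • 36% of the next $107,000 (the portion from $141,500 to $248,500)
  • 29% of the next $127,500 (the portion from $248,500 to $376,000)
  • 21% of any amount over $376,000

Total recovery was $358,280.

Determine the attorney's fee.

First $141,500 at 39% = $55,185.00
Next $107,000 at 36% = $38,520.00
Remaining $109,780 at 29% = $31,836.20
Fee: $55,185.00 + $38,520.00 + $31,836.20 = $125,541.20

$125,541.20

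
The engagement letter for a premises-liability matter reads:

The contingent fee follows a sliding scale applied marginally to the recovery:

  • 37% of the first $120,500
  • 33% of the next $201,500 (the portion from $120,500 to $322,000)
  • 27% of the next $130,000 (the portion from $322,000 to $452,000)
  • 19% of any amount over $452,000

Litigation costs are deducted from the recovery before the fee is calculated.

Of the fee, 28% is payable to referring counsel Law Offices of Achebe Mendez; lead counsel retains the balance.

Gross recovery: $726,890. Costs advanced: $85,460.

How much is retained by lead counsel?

$131,163.62

Fee base (net of costs): $726,890 − $85,460 = $641,430
First $120,500 at 37% = $44,585.00
Next $201,500 at 33% = $66,495.00
Next $130,000 at 27% = $35,100.00
Remaining $189,430 at 19% = $35,991.70
Fee: $44,585.00 + $66,495.00 + $35,100.00 + $35,991.70 = $182,171.70
Referral share: 28% of $182,171.70 = $51,008.08; lead counsel retains $182,171.70 − $51,008.08 = $131,163.62.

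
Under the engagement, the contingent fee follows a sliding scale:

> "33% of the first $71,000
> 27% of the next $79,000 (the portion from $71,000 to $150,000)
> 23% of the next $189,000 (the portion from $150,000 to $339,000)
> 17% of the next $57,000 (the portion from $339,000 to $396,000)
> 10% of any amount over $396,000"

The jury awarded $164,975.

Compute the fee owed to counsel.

First $71,000 at 33% = $23,430.00
Next $79,000 at 27% = $21,330.00
Remaining $14,975 at 23% = $3,444.25
Fee: $23,430.00 + $21,330.00 + $3,444.25 = $48,204.25

$48,204.25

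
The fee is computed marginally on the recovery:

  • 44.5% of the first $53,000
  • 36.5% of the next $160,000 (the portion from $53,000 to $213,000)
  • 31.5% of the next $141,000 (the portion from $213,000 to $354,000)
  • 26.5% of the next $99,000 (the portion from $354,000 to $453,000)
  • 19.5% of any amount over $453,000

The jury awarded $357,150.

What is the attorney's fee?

$127,234.75

First $53,000 at 44.5% = $23,585.00
Next $160,000 at 36.5% = $58,400.00
Next $141,000 at 31.5% = $44,415.00
Remaining $3,150 at 26.5% = $834.75
Fee: $23,585.00 + $58,400.00 + $44,415.00 + $834.75 = $127,234.75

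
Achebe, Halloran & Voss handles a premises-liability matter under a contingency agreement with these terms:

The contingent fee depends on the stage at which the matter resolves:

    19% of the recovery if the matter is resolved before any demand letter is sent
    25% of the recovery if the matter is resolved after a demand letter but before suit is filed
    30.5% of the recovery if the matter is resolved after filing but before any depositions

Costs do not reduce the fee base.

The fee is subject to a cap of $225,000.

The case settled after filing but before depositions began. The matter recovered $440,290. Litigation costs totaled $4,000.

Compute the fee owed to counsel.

Fee base is the gross recovery, $440,290; costs are reimbursed separately.
The matter settled after filing but before depositions began, so the 30.5% rate applies.
$440,290 × 30.5% = $134,288.45
$134,288.45 is under the $225,000 cap.

$134,288.45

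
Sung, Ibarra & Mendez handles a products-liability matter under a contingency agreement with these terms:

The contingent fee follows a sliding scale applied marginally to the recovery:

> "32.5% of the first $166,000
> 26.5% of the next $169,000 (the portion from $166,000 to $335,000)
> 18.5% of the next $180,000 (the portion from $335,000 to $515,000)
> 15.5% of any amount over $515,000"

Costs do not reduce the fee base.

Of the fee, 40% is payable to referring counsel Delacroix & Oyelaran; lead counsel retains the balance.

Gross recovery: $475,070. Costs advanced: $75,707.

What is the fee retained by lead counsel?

Fee base is the gross recovery, $475,070; costs are reimbursed separately.
First $166,000 at 32.5% = $53,950.00
Next $169,000 at 26.5% = $44,785.00
Remaining $140,070 at 18.5% = $25,912.95
Fee: $53,950.00 + $44,785.00 + $25,912.95 = $124,647.95
Referral share: 40% of $124,647.95 = $49,859.18; lead counsel retains $124,647.95 − $49,859.18 = $74,788.77.

$74,788.77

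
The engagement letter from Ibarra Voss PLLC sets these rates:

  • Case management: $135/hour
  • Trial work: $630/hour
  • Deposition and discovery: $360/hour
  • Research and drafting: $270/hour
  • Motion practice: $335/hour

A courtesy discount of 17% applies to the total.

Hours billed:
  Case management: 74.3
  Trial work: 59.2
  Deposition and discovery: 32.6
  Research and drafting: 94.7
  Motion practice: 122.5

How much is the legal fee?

Case management: 74.3 × $135 = $10,030.50
Trial work: 59.2 × $630 = $37,296.00
Deposition and discovery: 32.6 × $360 = $11,736.00
Research and drafting: 94.7 × $270 = $25,569.00
Motion practice: 122.5 × $335 = $41,037.50
Subtotal: $125,669.00
Less 17% discount: −$21,363.73
Total: $125,669.00 − $21,363.73 = $104,305.27

$104,305.27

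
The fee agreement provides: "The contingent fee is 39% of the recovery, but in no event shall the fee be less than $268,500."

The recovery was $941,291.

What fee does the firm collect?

39% of $941,291 = $367,103.49
That exceeds the $268,500 minimum.

$367,103.49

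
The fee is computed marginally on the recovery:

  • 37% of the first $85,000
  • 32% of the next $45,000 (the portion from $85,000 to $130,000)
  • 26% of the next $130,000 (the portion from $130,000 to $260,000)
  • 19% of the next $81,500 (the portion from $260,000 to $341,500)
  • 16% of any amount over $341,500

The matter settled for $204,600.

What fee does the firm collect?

First $85,000 at 37% = $31,450.00
Next $45,000 at 32% = $14,400.00
Remaining $74,600 at 26% = $19,396.00
Fee: $31,450.00 + $14,400.00 + $19,396.00 = $65,246.00

$65,246.00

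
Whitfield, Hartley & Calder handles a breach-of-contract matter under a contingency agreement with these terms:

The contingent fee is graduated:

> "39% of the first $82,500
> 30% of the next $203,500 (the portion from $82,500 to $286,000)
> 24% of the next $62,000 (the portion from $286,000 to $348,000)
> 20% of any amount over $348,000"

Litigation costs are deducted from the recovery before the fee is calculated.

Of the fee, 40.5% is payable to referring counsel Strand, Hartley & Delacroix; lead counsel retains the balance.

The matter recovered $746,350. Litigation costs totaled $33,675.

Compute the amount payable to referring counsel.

$73,321.20

Fee base (net of costs): $746,350 − $33,675 = $712,675
First $82,500 at 39% = $32,175.00
Next $203,500 at 30% = $61,050.00
Next $62,000 at 24% = $14,880.00
Remaining $364,675 at 20% = $72,935.00
Fee: $32,175.00 + $61,050.00 + $14,880.00 + $72,935.00 = $181,040.00
Referral share: 40.5% of $181,040.00 = $73,321.20; lead counsel retains $181,040.00 − $73,321.20 = $107,718.80.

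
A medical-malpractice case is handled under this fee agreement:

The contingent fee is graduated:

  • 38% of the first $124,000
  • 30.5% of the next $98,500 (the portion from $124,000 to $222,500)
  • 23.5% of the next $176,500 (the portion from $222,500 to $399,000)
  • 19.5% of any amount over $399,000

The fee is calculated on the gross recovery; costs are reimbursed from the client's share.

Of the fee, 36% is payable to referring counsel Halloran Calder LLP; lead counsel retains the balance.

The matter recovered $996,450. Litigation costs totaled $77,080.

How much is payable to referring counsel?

$84,651.39

Fee base is the gross recovery, $996,450; costs are reimbursed separately.
First $124,000 at 38% = $47,120.00
Next $98,500 at 30.5% = $30,042.50
Next $176,500 at 23.5% = $41,477.50
Remaining $597,450 at 19.5% = $116,502.75
Fee: $47,120.00 + $30,042.50 + $41,477.50 + $116,502.75 = $235,142.75
Referral share: 36% of $235,142.75 = $84,651.39; lead counsel retains $235,142.75 − $84,651.39 = $150,491.36.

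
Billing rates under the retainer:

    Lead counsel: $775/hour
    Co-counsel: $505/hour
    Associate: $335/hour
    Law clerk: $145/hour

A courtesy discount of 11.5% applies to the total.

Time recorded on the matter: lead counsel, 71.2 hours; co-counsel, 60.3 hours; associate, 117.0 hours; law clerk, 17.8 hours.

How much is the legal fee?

$112,755.64

Lead counsel: 71.2 × $775 = $55,180.00
Co-counsel: 60.3 × $505 = $30,451.50
Associate: 117.0 × $335 = $39,195.00
Law clerk: 17.8 × $145 = $2,581.00
Subtotal: $127,407.50
Less 11.5% discount: −$14,651.86
Total: $127,407.50 − $14,651.86 = $112,755.64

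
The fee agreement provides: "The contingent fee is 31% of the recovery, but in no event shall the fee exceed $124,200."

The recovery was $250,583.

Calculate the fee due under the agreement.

$77,680.73

31% of $250,583 = $77,680.73
That is under the $124,200 cap.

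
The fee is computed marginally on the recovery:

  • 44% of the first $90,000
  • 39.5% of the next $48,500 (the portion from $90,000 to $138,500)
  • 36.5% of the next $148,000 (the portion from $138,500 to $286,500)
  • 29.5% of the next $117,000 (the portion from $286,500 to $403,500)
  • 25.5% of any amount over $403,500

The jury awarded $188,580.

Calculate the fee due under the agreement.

First $90,000 at 44% = $39,600.00
Next $48,500 at 39.5% = $19,157.50
Remaining $50,080 at 36.5% = $18,279.20
Fee: $39,600.00 + $19,157.50 + $18,279.20 = $77,036.70

$77,036.70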